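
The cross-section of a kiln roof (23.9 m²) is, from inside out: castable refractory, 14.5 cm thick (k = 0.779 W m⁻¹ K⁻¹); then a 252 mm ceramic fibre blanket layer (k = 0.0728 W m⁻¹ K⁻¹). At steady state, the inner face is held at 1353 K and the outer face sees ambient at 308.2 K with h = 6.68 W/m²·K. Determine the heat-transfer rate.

Q = 6580 W

Treat each layer as a resistance in series:
  R_castable refractory = L/(kA) = 0.145/(0.779·23.9) = 0.007788 K/W
  R_ceramic fibre blanket = L/(kA) = 0.252/(0.0728·23.9) = 0.1448 K/W
  R_conv,out = 1/(hA) = 1/(6.68·23.9) = 0.006264 K/W
ΣR = 0.007788 + 0.1448 + 0.006264 = 0.1589 K/W
Q = ΔT/ΣR = (1353 K − 308.2 K)/0.1589 = 6580 W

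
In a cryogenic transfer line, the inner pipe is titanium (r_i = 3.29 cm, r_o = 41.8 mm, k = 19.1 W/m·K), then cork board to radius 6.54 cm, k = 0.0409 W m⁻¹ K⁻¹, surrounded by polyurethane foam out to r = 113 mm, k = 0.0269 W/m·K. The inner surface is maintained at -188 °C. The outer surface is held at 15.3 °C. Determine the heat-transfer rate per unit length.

Q' = 40.8 W/m

Treat each layer as a resistance in series:
  R'_titanium = ln(0.0418/0.0329)/(2πk) = 0.2394/(2π·19.1) = 0.001995 m·K/W
  R'_cork board = ln(0.0654/0.0418)/(2πk) = 0.4476/(2π·0.0409) = 1.742 m·K/W
  R'_polyurethane foam = ln(0.113/0.0654)/(2πk) = 0.5469/(2π·0.0269) = 3.236 m·K/W
ΣR = 0.001995 + 1.742 + 3.236 = 4.980 m·K/W
Q' = ΔT/ΣR = (-188 °C − 15.3 °C)/4.980 = -40.8 W/m
(Negative Q' ⇒ heat flows inward; heat gain = 40.8 W/m.)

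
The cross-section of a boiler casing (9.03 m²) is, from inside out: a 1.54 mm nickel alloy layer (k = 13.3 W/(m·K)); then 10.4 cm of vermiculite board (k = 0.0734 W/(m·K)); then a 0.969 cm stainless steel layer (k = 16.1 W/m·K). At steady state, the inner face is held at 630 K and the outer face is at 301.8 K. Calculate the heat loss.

Series thermal resistances, inner to outer:
  R_nickel alloy = L/(kA) = 0.00154/(13.3·9.03) = 1.282×10^-5 K/W
  R_vermiculite board = L/(kA) = 0.104/(0.0734·9.03) = 0.1569 K/W
  R_stainless steel = L/(kA) = 0.00969/(16.1·9.03) = 6.665×10^-5 K/W
ΣR = 1.282×10^-5 + 0.1569 + 6.665×10^-5 = 0.1570 K/W
Q = ΔT/ΣR = (630 K − 301.8 K)/0.1570 = 2090 W

Q = 2.09 kW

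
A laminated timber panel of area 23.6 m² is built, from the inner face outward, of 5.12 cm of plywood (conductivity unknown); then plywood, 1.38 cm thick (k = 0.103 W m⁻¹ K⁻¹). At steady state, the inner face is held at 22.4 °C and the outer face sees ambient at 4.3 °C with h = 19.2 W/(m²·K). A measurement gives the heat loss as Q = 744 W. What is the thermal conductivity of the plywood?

ΣR = ΔT/Q = |22.4 − 4.3|/744 = 0.02433 K/W
Known resistances:
  R_plywood = L/(kA) = 0.0138/(0.103·23.6) = 0.005677 K/W
  R_conv,out = 1/(hA) = 1/(19.2·23.6) = 0.002207 K/W
R_plywood = ΣR − ΣR_known = 0.02433 − 0.007884 = 0.01645 K/W
L/(kA) = 0.01645 ⇒ k = 0.0512/(0.01645·23.6) = 0.132 W/m·K

k = 0.132 W/m·K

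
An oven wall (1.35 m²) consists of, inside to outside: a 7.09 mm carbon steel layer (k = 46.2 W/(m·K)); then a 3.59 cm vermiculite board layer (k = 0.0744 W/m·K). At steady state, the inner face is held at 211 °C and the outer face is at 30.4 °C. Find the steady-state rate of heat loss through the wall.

Resistance network (inner→outer):
  R_carbon steel = L/(kA) = 0.00709/(46.2·1.35) = 1.137×10^-4 K/W
  R_vermiculite board = L/(kA) = 0.0359/(0.0744·1.35) = 0.3574 K/W
ΣR = 1.137×10^-4 + 0.3574 = 0.3575 K/W
Q = ΔT/ΣR = (211 °C − 30.4 °C)/0.3575 = 505 W

Q = 505 W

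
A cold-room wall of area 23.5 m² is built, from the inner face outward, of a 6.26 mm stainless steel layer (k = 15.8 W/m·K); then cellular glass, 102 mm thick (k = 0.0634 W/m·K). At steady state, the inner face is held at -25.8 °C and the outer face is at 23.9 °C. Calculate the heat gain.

Q = 726 W

Resistance network (inner→outer):
  R_stainless steel = L/(kA) = 0.00626/(15.8·23.5) = 1.686×10^-5 K/W
  R_cellular glass = L/(kA) = 0.102/(0.0634·23.5) = 0.06846 K/W
ΣR = 1.686×10^-5 + 0.06846 = 0.06848 K/W
Q = ΔT/ΣR = (-25.8 °C − 23.9 °C)/0.06848 = -726 W
(Negative Q ⇒ heat flows inward; heat gain = 726 W.)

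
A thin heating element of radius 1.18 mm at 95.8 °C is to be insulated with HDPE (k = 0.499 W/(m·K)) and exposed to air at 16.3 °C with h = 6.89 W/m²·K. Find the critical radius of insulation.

r_cr = 7.24 cm

For a cylinder, r_cr = k_ins/h = 0.499/6.89 = 0.0724 m = 7.24 cm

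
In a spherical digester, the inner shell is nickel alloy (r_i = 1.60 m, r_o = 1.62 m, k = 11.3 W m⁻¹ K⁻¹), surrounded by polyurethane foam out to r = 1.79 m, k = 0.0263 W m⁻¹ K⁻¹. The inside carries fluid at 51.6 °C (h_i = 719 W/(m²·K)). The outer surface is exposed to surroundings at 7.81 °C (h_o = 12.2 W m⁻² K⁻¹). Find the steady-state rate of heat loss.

Q = 244 W

Treat each layer as a resistance in series:
  R_conv,in = 1/(4πr²h) = 1/(4π·1.60²·719) = 4.323×10^-5 K/W
  R_nickel alloy = (1/1.60 − 1/1.62)/(4πk) = 0.007716/(4π·11.3) = 5.434×10^-5 K/W
  R_polyurethane foam = (1/1.62 − 1/1.79)/(4πk) = 0.05862/(4π·0.0263) = 0.1774 K/W
  R_conv,out = 1/(4πr²h) = 1/(4π·1.79²·12.2) = 0.002036 K/W
ΣR = 4.323×10^-5 + 5.434×10^-5 + 0.1774 + 0.002036 = 0.1795 K/W
Q = ΔT/ΣR = (51.6 °C − 7.81 °C)/0.1795 = 244 W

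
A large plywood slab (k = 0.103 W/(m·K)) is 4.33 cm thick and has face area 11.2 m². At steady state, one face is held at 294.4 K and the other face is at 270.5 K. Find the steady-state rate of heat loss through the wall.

Q = kA·ΔT/L = 0.103 × 11.2 × |294.4 K − 270.5 K| / 0.0433 = 637 W

Q = 637 W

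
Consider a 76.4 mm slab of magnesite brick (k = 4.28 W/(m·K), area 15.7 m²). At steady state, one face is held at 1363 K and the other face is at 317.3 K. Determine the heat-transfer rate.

Q = 9.20×10^5 W

Q = kA·ΔT/L = 4.28 × 15.7 × |1363 K − 317.3 K| / 0.0764 = 9.20×10^5 W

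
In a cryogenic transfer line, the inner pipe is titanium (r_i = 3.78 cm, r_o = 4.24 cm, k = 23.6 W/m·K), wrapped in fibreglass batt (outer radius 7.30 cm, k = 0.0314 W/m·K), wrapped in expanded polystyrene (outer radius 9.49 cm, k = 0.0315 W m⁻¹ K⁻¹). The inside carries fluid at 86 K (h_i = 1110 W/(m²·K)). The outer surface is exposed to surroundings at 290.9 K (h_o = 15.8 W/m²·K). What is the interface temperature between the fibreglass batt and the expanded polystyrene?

Resistance network (inner→outer):
  R'_conv,in = 1/(2πr h) = 1/(2π·0.0378·1110) = 0.003793 m·K/W
  R'_titanium = ln(0.0424/0.0378)/(2πk) = 0.1148/(2π·23.6) = 7.745×10^-4 m·K/W
  R'_fibreglass batt = ln(0.0730/0.0424)/(2πk) = 0.5433/(2π·0.0314) = 2.754 m·K/W
  R'_expanded polystyrene = ln(0.0949/0.0730)/(2πk) = 0.2624/(2π·0.0315) = 1.326 m·K/W
  R'_conv,out = 1/(2πr h) = 1/(2π·0.0949·15.8) = 0.1061 m·K/W
ΣR = 0.003793 + 7.745×10^-4 + 2.754 + 1.326 + 0.1061 = 4.191 m·K/W
Q' = ΔT/ΣR = (86 K − 290.9 K)/4.191 = -48.89 W/m
From the inner boundary to the fibreglass batt/expanded polystyrene interface, ΣR_partial = 2.759 m·K/W.
T_interface = T_in − Q'·ΣR_partial = 86 K − (-48.89)(2.759) = 220.9 K

T = 220.9 K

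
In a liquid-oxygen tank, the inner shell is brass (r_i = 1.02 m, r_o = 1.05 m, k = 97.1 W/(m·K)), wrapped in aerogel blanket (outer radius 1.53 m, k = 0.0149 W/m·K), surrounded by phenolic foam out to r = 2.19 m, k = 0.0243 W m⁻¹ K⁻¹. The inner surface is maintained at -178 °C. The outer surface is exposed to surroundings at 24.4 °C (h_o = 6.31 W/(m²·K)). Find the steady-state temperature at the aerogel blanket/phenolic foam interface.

Series thermal resistances, inner to outer:
  R_brass = (1/1.02 − 1/1.05)/(4πk) = 0.02801/(4π·97.1) = 2.296×10^-5 K/W
  R_aerogel blanket = (1/1.05 − 1/1.53)/(4πk) = 0.2988/(4π·0.0149) = 1.596 K/W
  R_phenolic foam = (1/1.53 − 1/2.19)/(4πk) = 0.1970/(4π·0.0243) = 0.6450 K/W
  R_conv,out = 1/(4πr²h) = 1/(4π·2.19²·6.31) = 0.002629 K/W
ΣR = 2.296×10^-5 + 1.596 + 0.6450 + 0.002629 = 2.244 K/W
Q = ΔT/ΣR = (-178 °C − 24.4 °C)/2.244 = -90.20 W
From the inner boundary to the aerogel blanket/phenolic foam interface, ΣR_partial = 1.596 K/W.
T_interface = T_in − Q·ΣR_partial = -178 °C − (-90.20)(1.596) = -34.0 °C

T = -34.0 °C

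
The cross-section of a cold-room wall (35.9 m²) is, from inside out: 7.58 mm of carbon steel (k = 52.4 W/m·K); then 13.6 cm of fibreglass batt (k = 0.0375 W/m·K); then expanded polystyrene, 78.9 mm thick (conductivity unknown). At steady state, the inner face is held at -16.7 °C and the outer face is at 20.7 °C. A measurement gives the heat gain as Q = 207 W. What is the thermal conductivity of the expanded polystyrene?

k = 0.0276 W/m·K

ΣR = ΔT/Q = |-16.7 − 20.7|/207 = 0.1807 K/W
Known resistances:
  R_carbon steel = L/(kA) = 0.00758/(52.4·35.9) = 4.029×10^-6 K/W
  R_fibreglass batt = L/(kA) = 0.136/(0.0375·35.9) = 0.1010 K/W
R_expanded polystyrene = ΣR − ΣR_known = 0.1807 − 0.1010 = 0.07970 K/W
L/(kA) = 0.07970 ⇒ k = 0.0789/(0.07970·35.9) = 0.0276 W/m·K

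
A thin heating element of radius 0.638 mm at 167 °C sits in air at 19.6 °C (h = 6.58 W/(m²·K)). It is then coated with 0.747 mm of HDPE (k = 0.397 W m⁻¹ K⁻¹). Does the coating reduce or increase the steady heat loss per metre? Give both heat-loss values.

increases: 3.89 → 8.29 W/m

Critical radius for a cylinder: r_cr = k/h = 0.0603 m = 6.03 cm.
Outer radius after coating: r₂ = 6.38×10^-4 + 7.47×10^-4 = 0.001385 m.
Since r₁ < r_cr and r₂ ≤ r_cr, the coating moves toward the maximum at r_cr — heat loss rises.
Bare: R = 1/(2πr₁h) = 37.91 m·K/W; Q = 147.4/37.91 = 3.89 W/m.
Coated: R = R_cond + R_conv = 17.77 m·K/W; Q = 147.4/17.77 = 8.29 W/m.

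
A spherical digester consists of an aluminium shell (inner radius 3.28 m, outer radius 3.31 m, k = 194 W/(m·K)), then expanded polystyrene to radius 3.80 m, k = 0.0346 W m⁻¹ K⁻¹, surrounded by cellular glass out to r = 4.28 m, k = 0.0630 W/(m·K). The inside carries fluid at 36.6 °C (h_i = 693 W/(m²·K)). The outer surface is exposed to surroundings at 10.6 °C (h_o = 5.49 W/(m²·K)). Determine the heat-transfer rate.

Q = 204 W

Treat each layer as a resistance in series:
  R_conv,in = 1/(4πr²h) = 1/(4π·3.28²·693) = 1.067×10^-5 K/W
  R_aluminium = (1/3.28 − 1/3.31)/(4πk) = 0.002763/(4π·194) = 1.133×10^-6 K/W
  R_expanded polystyrene = (1/3.31 − 1/3.80)/(4πk) = 0.03896/(4π·0.0346) = 0.08960 K/W
  R_cellular glass = (1/3.80 − 1/4.28)/(4πk) = 0.02951/(4π·0.0630) = 0.03728 K/W
  R_conv,out = 1/(4πr²h) = 1/(4π·4.28²·5.49) = 7.913×10^-4 K/W
ΣR = 1.067×10^-5 + 1.133×10^-6 + 0.08960 + 0.03728 + 7.913×10^-4 = 0.1277 K/W
Q = ΔT/ΣR = (36.6 °C − 10.6 °C)/0.1277 = 204 W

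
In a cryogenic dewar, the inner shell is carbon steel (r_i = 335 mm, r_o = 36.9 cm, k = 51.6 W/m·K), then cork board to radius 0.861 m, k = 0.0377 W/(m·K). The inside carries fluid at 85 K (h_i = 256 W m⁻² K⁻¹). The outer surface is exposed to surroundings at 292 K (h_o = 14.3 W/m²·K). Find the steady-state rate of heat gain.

Q = 63.1 W

Series thermal resistances, inner to outer:
  R_conv,in = 1/(4πr²h) = 1/(4π·0.335²·256) = 0.002770 K/W
  R_carbon steel = (1/0.335 − 1/0.369)/(4πk) = 0.2750/(4π·51.6) = 4.242×10^-4 K/W
  R_cork board = (1/0.369 − 1/0.861)/(4πk) = 1.549/(4π·0.0377) = 3.269 K/W
  R_conv,out = 1/(4πr²h) = 1/(4π·0.861²·14.3) = 0.007507 K/W
ΣR = 0.002770 + 4.242×10^-4 + 3.269 + 0.007507 = 3.280 K/W
Q = ΔT/ΣR = (85 K − 292 K)/3.280 = -63.1 W
(Negative Q ⇒ heat flows inward; heat gain = 63.1 W.)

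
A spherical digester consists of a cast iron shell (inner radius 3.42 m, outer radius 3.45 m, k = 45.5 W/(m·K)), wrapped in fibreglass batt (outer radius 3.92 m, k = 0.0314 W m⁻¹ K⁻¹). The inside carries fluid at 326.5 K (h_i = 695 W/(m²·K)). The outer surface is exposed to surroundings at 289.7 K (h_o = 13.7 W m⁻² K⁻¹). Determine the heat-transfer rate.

Series thermal resistances, inner to outer:
  R_conv,in = 1/(4πr²h) = 1/(4π·3.42²·695) = 9.789×10^-6 K/W
  R_cast iron = (1/3.42 − 1/3.45)/(4πk) = 0.002543/(4π·45.5) = 4.447×10^-6 K/W
  R_fibreglass batt = (1/3.45 − 1/3.92)/(4πk) = 0.03475/(4π·0.0314) = 0.08808 K/W
  R_conv,out = 1/(4πr²h) = 1/(4π·3.92²·13.7) = 3.780×10^-4 K/W
ΣR = 9.789×10^-6 + 4.447×10^-6 + 0.08808 + 3.780×10^-4 = 0.08847 K/W
Q = ΔT/ΣR = (326.5 K − 289.7 K)/0.08847 = 416 W

Q = 416 W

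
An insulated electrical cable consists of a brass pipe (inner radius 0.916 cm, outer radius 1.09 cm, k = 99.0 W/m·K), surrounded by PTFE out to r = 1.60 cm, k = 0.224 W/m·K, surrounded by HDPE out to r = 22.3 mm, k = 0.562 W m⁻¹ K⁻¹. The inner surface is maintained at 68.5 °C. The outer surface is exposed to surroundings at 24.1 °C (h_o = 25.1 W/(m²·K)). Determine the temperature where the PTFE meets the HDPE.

Treat each layer as a resistance in series:
  R'_brass = ln(0.0109/0.00916)/(2πk) = 0.1739/(2π·99.0) = 2.796×10^-4 m·K/W
  R'_PTFE = ln(0.0160/0.0109)/(2πk) = 0.3838/(2π·0.224) = 0.2727 m·K/W
  R'_HDPE = ln(0.0223/0.0160)/(2πk) = 0.3320/(2π·0.562) = 0.09402 m·K/W
  R'_conv,out = 1/(2πr h) = 1/(2π·0.0223·25.1) = 0.2843 m·K/W
ΣR = 2.796×10^-4 + 0.2727 + 0.09402 + 0.2843 = 0.6513 m·K/W
Q' = ΔT/ΣR = (68.5 °C − 24.1 °C)/0.6513 = 68.17 W/m
From the inner boundary to the PTFE/HDPE interface, ΣR_partial = 0.2730 m·K/W.
T_interface = T_in − Q'·ΣR_partial = 68.5 °C − (68.17)(0.2730) = 49.9 °C

T = 49.9 °C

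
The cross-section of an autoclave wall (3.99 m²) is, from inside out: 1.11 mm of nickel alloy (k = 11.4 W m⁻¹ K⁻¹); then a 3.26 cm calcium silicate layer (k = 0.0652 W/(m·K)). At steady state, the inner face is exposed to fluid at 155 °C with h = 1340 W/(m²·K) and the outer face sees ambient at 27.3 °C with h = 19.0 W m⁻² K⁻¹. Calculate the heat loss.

Resistance network (inner→outer):
  R_conv,in = 1/(hA) = 1/(1340·3.99) = 1.870×10^-4 K/W
  R_nickel alloy = L/(kA) = 0.00111/(11.4·3.99) = 2.440×10^-5 K/W
  R_calcium silicate = L/(kA) = 0.0326/(0.0652·3.99) = 0.1253 K/W
  R_conv,out = 1/(hA) = 1/(19.0·3.99) = 0.01319 K/W
ΣR = 1.870×10^-4 + 2.440×10^-5 + 0.1253 + 0.01319 = 0.1387 K/W
Q = ΔT/ΣR = (155 °C − 27.3 °C)/0.1387 = 921 W

Q = 921 W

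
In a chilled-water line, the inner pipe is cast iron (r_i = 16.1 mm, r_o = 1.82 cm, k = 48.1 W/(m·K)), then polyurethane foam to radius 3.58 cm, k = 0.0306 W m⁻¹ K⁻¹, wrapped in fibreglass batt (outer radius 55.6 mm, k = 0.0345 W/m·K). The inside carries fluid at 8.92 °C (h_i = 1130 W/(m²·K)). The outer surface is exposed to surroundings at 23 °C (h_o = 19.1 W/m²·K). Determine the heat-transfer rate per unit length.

Q' = 2.47 W/m

Series thermal resistances, inner to outer:
  R'_conv,in = 1/(2πr h) = 1/(2π·0.0161·1130) = 0.008748 m·K/W
  R'_cast iron = ln(0.0182/0.0161)/(2πk) = 0.1226/(2π·48.1) = 4.057×10^-4 m·K/W
  R'_polyurethane foam = ln(0.0358/0.0182)/(2πk) = 0.6765/(2π·0.0306) = 3.519 m·K/W
  R'_fibreglass batt = ln(0.0556/0.0358)/(2πk) = 0.4402/(2π·0.0345) = 2.031 m·K/W
  R'_conv,out = 1/(2πr h) = 1/(2π·0.0556·19.1) = 0.1499 m·K/W
ΣR = 0.008748 + 4.057×10^-4 + 3.519 + 2.031 + 0.1499 = 5.709 m·K/W
Q' = ΔT/ΣR = (8.92 °C − 23 °C)/5.709 = -2.47 W/m
(Negative Q' ⇒ heat flows inward; heat gain = 2.47 W/m.)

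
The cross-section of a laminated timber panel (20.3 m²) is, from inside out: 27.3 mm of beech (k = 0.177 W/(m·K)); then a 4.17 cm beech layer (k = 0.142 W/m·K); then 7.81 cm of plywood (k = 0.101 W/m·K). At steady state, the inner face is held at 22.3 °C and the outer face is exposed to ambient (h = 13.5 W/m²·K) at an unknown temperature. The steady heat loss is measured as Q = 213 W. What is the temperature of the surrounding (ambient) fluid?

T_out = 8.71 °C

Series resistances:
  R_beech = L/(kA) = 0.0273/(0.177·20.3) = 0.007598 K/W
  R_beech = L/(kA) = 0.0417/(0.142·20.3) = 0.01447 K/W
  R_plywood = L/(kA) = 0.0781/(0.101·20.3) = 0.03809 K/W
  R_conv,out = 1/(hA) = 1/(13.5·20.3) = 0.003649 K/W
ΣR = 0.06380 K/W
ΔT = Q·ΣR = 213 × 0.06380 = 13.59 K
Heat flows outward, so T_out = T_in − ΔT = 22.3 − 13.59 = 8.71 °C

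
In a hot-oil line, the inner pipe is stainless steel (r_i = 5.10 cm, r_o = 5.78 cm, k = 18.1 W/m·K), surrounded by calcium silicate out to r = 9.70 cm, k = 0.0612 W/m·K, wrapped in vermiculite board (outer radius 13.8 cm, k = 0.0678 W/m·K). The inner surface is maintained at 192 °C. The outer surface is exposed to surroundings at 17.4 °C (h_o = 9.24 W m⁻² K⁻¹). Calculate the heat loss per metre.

Q' = 75.9 W/m

Resistance network (inner→outer):
  R'_stainless steel = ln(0.0578/0.0510)/(2πk) = 0.1252/(2π·18.1) = 0.001101 m·K/W
  R'_calcium silicate = ln(0.0970/0.0578)/(2πk) = 0.5177/(2π·0.0612) = 1.346 m·K/W
  R'_vermiculite board = ln(0.138/0.0970)/(2πk) = 0.3525/(2π·0.0678) = 0.8276 m·K/W
  R'_conv,out = 1/(2πr h) = 1/(2π·0.138·9.24) = 0.1248 m·K/W
ΣR = 0.001101 + 1.346 + 0.8276 + 0.1248 = 2.300 m·K/W
Q' = ΔT/ΣR = (192 °C − 17.4 °C)/2.300 = 75.9 W/m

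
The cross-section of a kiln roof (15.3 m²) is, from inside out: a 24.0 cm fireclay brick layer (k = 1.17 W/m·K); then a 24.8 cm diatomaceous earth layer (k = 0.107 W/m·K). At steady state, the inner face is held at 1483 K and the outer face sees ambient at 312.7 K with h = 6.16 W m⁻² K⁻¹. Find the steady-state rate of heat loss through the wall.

Series thermal resistances, inner to outer:
  R_fireclay brick = L/(kA) = 0.240/(1.17·15.3) = 0.01341 K/W
  R_diatomaceous earth = L/(kA) = 0.248/(0.107·15.3) = 0.1515 K/W
  R_conv,out = 1/(hA) = 1/(6.16·15.3) = 0.01061 K/W
ΣR = 0.01341 + 0.1515 + 0.01061 = 0.1755 K/W
Q = ΔT/ΣR = (1483 K − 312.7 K)/0.1755 = 6670 W

Q = 6670 W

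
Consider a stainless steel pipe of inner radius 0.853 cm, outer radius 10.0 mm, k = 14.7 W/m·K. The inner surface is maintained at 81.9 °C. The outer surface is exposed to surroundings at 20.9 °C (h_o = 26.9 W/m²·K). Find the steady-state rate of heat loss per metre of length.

Q' = 103 W/m

Series thermal resistances, inner to outer:
  R'_stainless steel = ln(0.0100/0.00853)/(2πk) = 0.1590/(2π·14.7) = 0.001721 m·K/W
  R'_conv,out = 1/(2πr h) = 1/(2π·0.0100·26.9) = 0.5917 m·K/W
ΣR = 0.001721 + 0.5917 = 0.5934 m·K/W
Q' = ΔT/ΣR = (81.9 °C − 20.9 °C)/0.5934 = 103 W/m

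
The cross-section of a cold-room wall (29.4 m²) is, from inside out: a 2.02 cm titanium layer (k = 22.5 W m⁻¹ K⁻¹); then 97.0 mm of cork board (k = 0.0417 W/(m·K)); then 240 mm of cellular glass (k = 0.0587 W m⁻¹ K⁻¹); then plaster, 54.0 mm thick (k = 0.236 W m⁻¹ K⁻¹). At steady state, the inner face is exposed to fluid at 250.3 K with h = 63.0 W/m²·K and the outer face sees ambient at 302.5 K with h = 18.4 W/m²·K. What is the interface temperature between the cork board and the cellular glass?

T = 268.51 K

Series thermal resistances, inner to outer:
  R_conv,in = 1/(hA) = 1/(63.0·29.4) = 5.399×10^-4 K/W
  R_titanium = L/(kA) = 0.0202/(22.5·29.4) = 3.054×10^-5 K/W
  R_cork board = L/(kA) = 0.0970/(0.0417·29.4) = 0.07912 K/W
  R_cellular glass = L/(kA) = 0.240/(0.0587·29.4) = 0.1391 K/W
  R_plaster = L/(kA) = 0.0540/(0.236·29.4) = 0.007783 K/W
  R_conv,out = 1/(hA) = 1/(18.4·29.4) = 0.001849 K/W
ΣR = 5.399×10^-4 + 3.054×10^-5 + 0.07912 + 0.1391 + 0.007783 + 0.001849 = 0.2284 K/W
Q = ΔT/ΣR = (250.3 K − 302.5 K)/0.2284 = -228.5 W
From the inner boundary to the cork board/cellular glass interface, ΣR_partial = 0.07969 K/W.
T_interface = T_in − Q·ΣR_partial = 250.3 K − (-228.5)(0.07969) = 268.51 K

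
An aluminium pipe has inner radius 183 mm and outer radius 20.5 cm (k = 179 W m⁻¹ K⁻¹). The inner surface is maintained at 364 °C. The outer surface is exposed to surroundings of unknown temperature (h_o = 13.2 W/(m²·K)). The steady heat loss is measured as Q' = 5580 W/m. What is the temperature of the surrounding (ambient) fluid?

Series resistances:
  R'_aluminium = ln(0.205/0.183)/(2πk) = 0.1135/(2π·179) = 1.009×10^-4 m·K/W
  R'_conv,out = 1/(2πr h) = 1/(2π·0.205·13.2) = 0.05882 m·K/W
ΣR = 0.05892 m·K/W
ΔT = Q'·ΣR = 5580 × 0.05892 = 328.8 K
Heat flows outward, so T_out = T_in − ΔT = 364 − 328.8 = 35.2 °C

T_out = 35.2 °C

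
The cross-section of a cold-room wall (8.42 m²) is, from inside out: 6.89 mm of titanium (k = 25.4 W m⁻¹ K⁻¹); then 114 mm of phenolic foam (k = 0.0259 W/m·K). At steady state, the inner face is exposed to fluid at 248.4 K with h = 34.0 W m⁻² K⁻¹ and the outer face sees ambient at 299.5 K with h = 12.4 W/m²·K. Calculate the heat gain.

Resistance network (inner→outer):
  R_conv,in = 1/(hA) = 1/(34.0·8.42) = 0.003493 K/W
  R_titanium = L/(kA) = 0.00689/(25.4·8.42) = 3.222×10^-5 K/W
  R_phenolic foam = L/(kA) = 0.114/(0.0259·8.42) = 0.5227 K/W
  R_conv,out = 1/(hA) = 1/(12.4·8.42) = 0.009578 K/W
ΣR = 0.003493 + 3.222×10^-5 + 0.5227 + 0.009578 = 0.5358 K/W
Q = ΔT/ΣR = (248.4 K − 299.5 K)/0.5358 = -95.4 W
(Negative Q ⇒ heat flows inward; heat gain = 95.4 W.)

Q = 95.4 W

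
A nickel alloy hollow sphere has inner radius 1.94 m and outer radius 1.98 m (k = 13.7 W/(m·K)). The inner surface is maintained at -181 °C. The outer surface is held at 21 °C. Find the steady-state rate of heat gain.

Q = 3340 kW

Q = 4πk·ΔT/(1/r₁ − 1/r₂) = 4π × 13.7 × 202 / (1/1.94 − 1/1.98) = 3.34×10^6 W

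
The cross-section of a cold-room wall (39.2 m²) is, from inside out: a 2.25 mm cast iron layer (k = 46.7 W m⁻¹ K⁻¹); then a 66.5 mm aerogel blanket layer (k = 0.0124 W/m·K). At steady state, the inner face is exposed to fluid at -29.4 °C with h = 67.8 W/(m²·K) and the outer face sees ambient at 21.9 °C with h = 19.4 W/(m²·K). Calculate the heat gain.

Series thermal resistances, inner to outer:
  R_conv,in = 1/(hA) = 1/(67.8·39.2) = 3.763×10^-4 K/W
  R_cast iron = L/(kA) = 0.00225/(46.7·39.2) = 1.229×10^-6 K/W
  R_aerogel blanket = L/(kA) = 0.0665/(0.0124·39.2) = 0.1368 K/W
  R_conv,out = 1/(hA) = 1/(19.4·39.2) = 0.001315 K/W
ΣR = 3.763×10^-4 + 1.229×10^-6 + 0.1368 + 0.001315 = 0.1385 K/W
Q = ΔT/ΣR = (-29.4 °C − 21.9 °C)/0.1385 = -370 W
(Negative Q ⇒ heat flows inward; heat gain = 370 W.)

Q = 370 W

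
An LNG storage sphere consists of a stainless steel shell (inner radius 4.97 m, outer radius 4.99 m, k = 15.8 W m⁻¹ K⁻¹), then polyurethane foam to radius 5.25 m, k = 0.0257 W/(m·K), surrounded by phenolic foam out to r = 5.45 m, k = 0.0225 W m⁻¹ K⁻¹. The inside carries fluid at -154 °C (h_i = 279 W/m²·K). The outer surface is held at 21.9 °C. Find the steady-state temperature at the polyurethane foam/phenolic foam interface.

Resistance network (inner→outer):
  R_conv,in = 1/(4πr²h) = 1/(4π·4.97²·279) = 1.155×10^-5 K/W
  R_stainless steel = (1/4.97 − 1/4.99)/(4πk) = 8.064×10^-4/(4π·15.8) = 4.062×10^-6 K/W
  R_polyurethane foam = (1/4.99 − 1/5.25)/(4πk) = 0.009925/(4π·0.0257) = 0.03073 K/W
  R_phenolic foam = (1/5.25 − 1/5.45)/(4πk) = 0.006990/(4π·0.0225) = 0.02472 K/W
ΣR = 1.155×10^-5 + 4.062×10^-6 + 0.03073 + 0.02472 = 0.05547 K/W
Q = ΔT/ΣR = (-154 °C − 21.9 °C)/0.05547 = -3171 W
From the inner boundary to the polyurethane foam/phenolic foam interface, ΣR_partial = 0.03075 K/W.
T_interface = T_in − Q·ΣR_partial = -154 °C − (-3171)(0.03075) = -56.5 °C

T = -56.5 °C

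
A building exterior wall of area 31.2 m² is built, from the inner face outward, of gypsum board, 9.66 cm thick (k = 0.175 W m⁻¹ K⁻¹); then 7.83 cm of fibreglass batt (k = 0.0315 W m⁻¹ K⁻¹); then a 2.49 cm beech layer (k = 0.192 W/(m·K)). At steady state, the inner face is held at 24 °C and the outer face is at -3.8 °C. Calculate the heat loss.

Treat each layer as a resistance in series:
  R_gypsum board = L/(kA) = 0.0966/(0.175·31.2) = 0.01769 K/W
  R_fibreglass batt = L/(kA) = 0.0783/(0.0315·31.2) = 0.07967 K/W
  R_beech = L/(kA) = 0.0249/(0.192·31.2) = 0.004157 K/W
ΣR = 0.01769 + 0.07967 + 0.004157 = 0.1015 K/W
Q = ΔT/ΣR = (24 °C − -3.8 °C)/0.1015 = 274 W

Q = 274 W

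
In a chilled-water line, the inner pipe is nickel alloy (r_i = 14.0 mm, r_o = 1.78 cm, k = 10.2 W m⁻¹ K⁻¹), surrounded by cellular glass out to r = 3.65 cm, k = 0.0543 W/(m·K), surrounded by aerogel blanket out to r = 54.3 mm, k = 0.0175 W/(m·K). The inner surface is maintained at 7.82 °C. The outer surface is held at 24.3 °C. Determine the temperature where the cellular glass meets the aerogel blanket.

Series thermal resistances, inner to outer:
  R'_nickel alloy = ln(0.0178/0.0140)/(2πk) = 0.2401/(2π·10.2) = 0.003747 m·K/W
  R'_cellular glass = ln(0.0365/0.0178)/(2πk) = 0.7181/(2π·0.0543) = 2.105 m·K/W
  R'_aerogel blanket = ln(0.0543/0.0365)/(2πk) = 0.3972/(2π·0.0175) = 3.612 m·K/W
ΣR = 0.003747 + 2.105 + 3.612 = 5.721 m·K/W
Q' = ΔT/ΣR = (7.82 °C − 24.3 °C)/5.721 = -2.881 W/m
From the inner boundary to the cellular glass/aerogel blanket interface, ΣR_partial = 2.109 m·K/W.
T_interface = T_in − Q'·ΣR_partial = 7.82 °C − (-2.881)(2.109) = 13.9 °C

T = 13.9 °C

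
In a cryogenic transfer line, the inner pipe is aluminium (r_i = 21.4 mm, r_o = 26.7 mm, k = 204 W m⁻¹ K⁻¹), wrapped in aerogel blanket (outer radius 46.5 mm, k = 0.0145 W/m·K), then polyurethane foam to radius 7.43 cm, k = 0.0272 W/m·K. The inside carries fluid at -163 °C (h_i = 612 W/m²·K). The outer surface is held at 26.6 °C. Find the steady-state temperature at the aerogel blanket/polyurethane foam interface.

T = -32.2 °C

Resistance network (inner→outer):
  R'_conv,in = 1/(2πr h) = 1/(2π·0.0214·612) = 0.01215 m·K/W
  R'_aluminium = ln(0.0267/0.0214)/(2πk) = 0.2213/(2π·204) = 1.726×10^-4 m·K/W
  R'_aerogel blanket = ln(0.0465/0.0267)/(2πk) = 0.5548/(2π·0.0145) = 6.089 m·K/W
  R'_polyurethane foam = ln(0.0743/0.0465)/(2πk) = 0.4687/(2π·0.0272) = 2.742 m·K/W
ΣR = 0.01215 + 1.726×10^-4 + 6.089 + 2.742 = 8.843 m·K/W
Q' = ΔT/ΣR = (-163 °C − 26.6 °C)/8.843 = -21.44 W/m
From the inner boundary to the aerogel blanket/polyurethane foam interface, ΣR_partial = 6.101 m·K/W.
T_interface = T_in − Q'·ΣR_partial = -163 °C − (-21.44)(6.101) = -32.2 °C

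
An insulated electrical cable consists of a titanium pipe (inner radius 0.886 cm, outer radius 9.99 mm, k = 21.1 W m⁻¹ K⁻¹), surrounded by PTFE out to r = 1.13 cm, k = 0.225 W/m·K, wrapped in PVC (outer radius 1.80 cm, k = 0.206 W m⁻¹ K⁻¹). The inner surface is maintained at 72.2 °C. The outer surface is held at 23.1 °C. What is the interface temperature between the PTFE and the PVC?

Treat each layer as a resistance in series:
  R'_titanium = ln(0.00999/0.00886)/(2πk) = 0.1200/(2π·21.1) = 9.054×10^-4 m·K/W
  R'_PTFE = ln(0.0113/0.00999)/(2πk) = 0.1232/(2π·0.225) = 0.08716 m·K/W
  R'_PVC = ln(0.0180/0.0113)/(2πk) = 0.4656/(2π·0.206) = 0.3597 m·K/W
ΣR = 9.054×10^-4 + 0.08716 + 0.3597 = 0.4478 m·K/W
Q' = ΔT/ΣR = (72.2 °C − 23.1 °C)/0.4478 = 109.6 W/m
From the inner boundary to the PTFE/PVC interface, ΣR_partial = 0.08807 m·K/W.
T_interface = T_in − Q'·ΣR_partial = 72.2 °C − (109.6)(0.08807) = 62.5 °C

T = 62.5 °C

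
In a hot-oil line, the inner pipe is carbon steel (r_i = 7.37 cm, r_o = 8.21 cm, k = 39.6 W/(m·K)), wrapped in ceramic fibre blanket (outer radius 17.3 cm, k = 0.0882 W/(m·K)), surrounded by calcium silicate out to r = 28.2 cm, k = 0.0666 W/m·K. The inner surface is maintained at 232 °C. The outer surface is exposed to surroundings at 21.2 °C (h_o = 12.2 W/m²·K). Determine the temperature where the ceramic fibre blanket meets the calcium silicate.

T = 121 °C

Series thermal resistances, inner to outer:
  R'_carbon steel = ln(0.0821/0.0737)/(2πk) = 0.1079/(2π·39.6) = 4.338×10^-4 m·K/W
  R'_ceramic fibre blanket = ln(0.173/0.0821)/(2πk) = 0.7454/(2π·0.0882) = 1.345 m·K/W
  R'_calcium silicate = ln(0.282/0.173)/(2πk) = 0.4886/(2π·0.0666) = 1.168 m·K/W
  R'_conv,out = 1/(2πr h) = 1/(2π·0.282·12.2) = 0.04626 m·K/W
ΣR = 4.338×10^-4 + 1.345 + 1.168 + 0.04626 = 2.560 m·K/W
Q' = ΔT/ΣR = (232 °C − 21.2 °C)/2.560 = 82.34 W/m
From the inner boundary to the ceramic fibre blanket/calcium silicate interface, ΣR_partial = 1.345 m·K/W.
T_interface = T_in − Q'·ΣR_partial = 232 °C − (82.34)(1.345) = 121 °C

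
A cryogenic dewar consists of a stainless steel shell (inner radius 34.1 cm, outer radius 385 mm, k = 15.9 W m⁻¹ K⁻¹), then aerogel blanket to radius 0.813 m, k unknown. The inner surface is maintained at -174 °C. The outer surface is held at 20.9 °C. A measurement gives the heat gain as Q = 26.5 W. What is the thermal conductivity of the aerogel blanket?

ΣR = ΔT/Q = |-174 − 20.9|/26.5 = 7.355 K/W
Known resistances:
  R_stainless steel = (1/0.341 − 1/0.385)/(4πk) = 0.3351/(4π·15.9) = 0.001677 K/W
R_aerogel blanket = ΣR − ΣR_known = 7.355 − 0.001677 = 7.353 K/W
(1/r₁−1/r₂)/(4πk) = 7.353 ⇒ k = 1.367/(4π·7.353) = 0.0148 W/m·K

k = 0.0148 W/m·K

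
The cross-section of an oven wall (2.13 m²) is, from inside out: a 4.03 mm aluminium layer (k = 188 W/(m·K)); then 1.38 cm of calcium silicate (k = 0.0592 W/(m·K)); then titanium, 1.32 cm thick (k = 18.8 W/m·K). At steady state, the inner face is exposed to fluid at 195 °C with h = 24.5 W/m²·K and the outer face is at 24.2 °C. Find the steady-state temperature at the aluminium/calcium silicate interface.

T = 170 °C

Series thermal resistances, inner to outer:
  R_conv,in = 1/(hA) = 1/(24.5·2.13) = 0.01916 K/W
  R_aluminium = L/(kA) = 0.00403/(188·2.13) = 1.006×10^-5 K/W
  R_calcium silicate = L/(kA) = 0.0138/(0.0592·2.13) = 0.1094 K/W
  R_titanium = L/(kA) = 0.0132/(18.8·2.13) = 3.296×10^-4 K/W
ΣR = 0.01916 + 1.006×10^-5 + 0.1094 + 3.296×10^-4 = 0.1289 K/W
Q = ΔT/ΣR = (195 °C − 24.2 °C)/0.1289 = 1325 W
From the inner boundary to the aluminium/calcium silicate interface, ΣR_partial = 0.01917 K/W.
T_interface = T_in − Q·ΣR_partial = 195 °C − (1325)(0.01917) = 170 °C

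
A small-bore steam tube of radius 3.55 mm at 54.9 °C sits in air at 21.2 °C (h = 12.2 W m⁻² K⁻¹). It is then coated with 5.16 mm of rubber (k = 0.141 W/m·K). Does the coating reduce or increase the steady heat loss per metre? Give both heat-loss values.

increases: 9.17 → 13.4 W/m

Critical radius for a cylinder: r_cr = k/h = 0.0116 m = 1.16 cm.
Outer radius after coating: r₂ = 0.00355 + 0.00516 = 0.00871 m.
Since r₁ < r_cr and r₂ ≤ r_cr, the coating moves toward the maximum at r_cr — heat loss rises.
Bare: R = 1/(2πr₁h) = 3.675 m·K/W; Q = 33.7/3.675 = 9.17 W/m.
Coated: R = R_cond + R_conv = 2.511 m·K/W; Q = 33.7/2.511 = 13.4 W/m.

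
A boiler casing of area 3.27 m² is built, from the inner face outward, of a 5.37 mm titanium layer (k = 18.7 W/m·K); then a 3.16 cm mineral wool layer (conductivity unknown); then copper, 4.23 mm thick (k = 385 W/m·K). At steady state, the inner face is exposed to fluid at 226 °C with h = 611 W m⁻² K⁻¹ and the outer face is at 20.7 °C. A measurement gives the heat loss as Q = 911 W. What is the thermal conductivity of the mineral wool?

k = 0.0430 W/m·K

ΣR = ΔT/Q = |226 − 20.7|/911 = 0.2254 K/W
Known resistances:
  R_conv,in = 1/(hA) = 1/(611·3.27) = 5.005×10^-4 K/W
  R_titanium = L/(kA) = 0.00537/(18.7·3.27) = 8.782×10^-5 K/W
  R_copper = L/(kA) = 0.00423/(385·3.27) = 3.360×10^-6 K/W
R_mineral wool = ΣR − ΣR_known = 0.2254 − 5.917×10^-4 = 0.2248 K/W
L/(kA) = 0.2248 ⇒ k = 0.0316/(0.2248·3.27) = 0.0430 W/m·K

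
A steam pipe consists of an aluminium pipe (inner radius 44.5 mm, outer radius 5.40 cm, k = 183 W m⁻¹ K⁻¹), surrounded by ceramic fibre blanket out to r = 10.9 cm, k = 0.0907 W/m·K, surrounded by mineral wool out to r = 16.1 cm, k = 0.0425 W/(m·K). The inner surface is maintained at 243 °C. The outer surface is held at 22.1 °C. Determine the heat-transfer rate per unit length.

Series thermal resistances, inner to outer:
  R'_aluminium = ln(0.0540/0.0445)/(2πk) = 0.1935/(2π·183) = 1.683×10^-4 m·K/W
  R'_ceramic fibre blanket = ln(0.109/0.0540)/(2πk) = 0.7024/(2π·0.0907) = 1.232 m·K/W
  R'_mineral wool = ln(0.161/0.109)/(2πk) = 0.3901/(2π·0.0425) = 1.461 m·K/W
ΣR = 1.683×10^-4 + 1.232 + 1.461 = 2.693 m·K/W
Q' = ΔT/ΣR = (243 °C − 22.1 °C)/2.693 = 82.0 W/m

Q' = 82.0 W/m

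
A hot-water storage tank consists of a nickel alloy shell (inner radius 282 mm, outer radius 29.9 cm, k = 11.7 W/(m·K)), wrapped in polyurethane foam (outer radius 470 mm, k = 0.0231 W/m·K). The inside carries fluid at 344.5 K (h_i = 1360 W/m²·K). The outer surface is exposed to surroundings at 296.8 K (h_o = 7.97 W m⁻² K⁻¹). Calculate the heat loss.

Q = 11.3 W

Resistance network (inner→outer):
  R_conv,in = 1/(4πr²h) = 1/(4π·0.282²·1360) = 7.358×10^-4 K/W
  R_nickel alloy = (1/0.282 − 1/0.299)/(4πk) = 0.2016/(4π·11.7) = 0.001371 K/W
  R_polyurethane foam = (1/0.299 − 1/0.470)/(4πk) = 1.217/(4π·0.0231) = 4.192 K/W
  R_conv,out = 1/(4πr²h) = 1/(4π·0.470²·7.97) = 0.04520 K/W
ΣR = 7.358×10^-4 + 0.001371 + 4.192 + 0.04520 = 4.239 K/W
Q = ΔT/ΣR = (344.5 K − 296.8 K)/4.239 = 11.3 W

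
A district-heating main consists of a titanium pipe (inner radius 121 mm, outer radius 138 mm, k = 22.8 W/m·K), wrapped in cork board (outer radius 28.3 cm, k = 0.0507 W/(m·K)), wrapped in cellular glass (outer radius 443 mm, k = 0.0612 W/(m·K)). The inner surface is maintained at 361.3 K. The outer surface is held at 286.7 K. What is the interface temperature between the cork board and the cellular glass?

T = 312.1 K

Treat each layer as a resistance in series:
  R'_titanium = ln(0.138/0.121)/(2πk) = 0.1315/(2π·22.8) = 9.177×10^-4 m·K/W
  R'_cork board = ln(0.283/0.138)/(2πk) = 0.7182/(2π·0.0507) = 2.255 m·K/W
  R'_cellular glass = ln(0.443/0.283)/(2πk) = 0.4481/(2π·0.0612) = 1.165 m·K/W
ΣR = 9.177×10^-4 + 2.255 + 1.165 = 3.421 m·K/W
Q' = ΔT/ΣR = (361.3 K − 286.7 K)/3.421 = 21.81 W/m
From the inner boundary to the cork board/cellular glass interface, ΣR_partial = 2.256 m·K/W.
T_interface = T_in − Q'·ΣR_partial = 361.3 K − (21.81)(2.256) = 312.1 K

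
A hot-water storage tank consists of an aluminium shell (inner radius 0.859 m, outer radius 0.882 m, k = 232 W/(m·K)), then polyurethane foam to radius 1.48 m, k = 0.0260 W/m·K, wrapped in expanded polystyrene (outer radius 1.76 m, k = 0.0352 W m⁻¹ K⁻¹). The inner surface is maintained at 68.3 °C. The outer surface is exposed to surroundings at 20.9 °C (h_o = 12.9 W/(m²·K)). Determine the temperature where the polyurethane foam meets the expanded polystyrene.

Treat each layer as a resistance in series:
  R_aluminium = (1/0.859 − 1/0.882)/(4πk) = 0.03036/(4π·232) = 1.041×10^-5 K/W
  R_polyurethane foam = (1/0.882 − 1/1.48)/(4πk) = 0.4581/(4π·0.0260) = 1.402 K/W
  R_expanded polystyrene = (1/1.48 − 1/1.76)/(4πk) = 0.1075/(4π·0.0352) = 0.2430 K/W
  R_conv,out = 1/(4πr²h) = 1/(4π·1.76²·12.9) = 0.001991 K/W
ΣR = 1.041×10^-5 + 1.402 + 0.2430 + 0.001991 = 1.647 K/W
Q = ΔT/ΣR = (68.3 °C − 20.9 °C)/1.647 = 28.78 W
From the inner boundary to the polyurethane foam/expanded polystyrene interface, ΣR_partial = 1.402 K/W.
T_interface = T_in − Q·ΣR_partial = 68.3 °C − (28.78)(1.402) = 28.0 °C

T = 28.0 °C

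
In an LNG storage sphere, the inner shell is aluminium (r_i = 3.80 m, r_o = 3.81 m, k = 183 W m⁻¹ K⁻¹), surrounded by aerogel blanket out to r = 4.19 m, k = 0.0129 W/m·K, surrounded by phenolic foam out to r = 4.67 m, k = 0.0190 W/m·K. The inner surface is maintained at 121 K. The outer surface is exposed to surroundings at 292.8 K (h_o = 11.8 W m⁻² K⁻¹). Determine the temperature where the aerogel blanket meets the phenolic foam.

Resistance network (inner→outer):
  R_aluminium = (1/3.80 − 1/3.81)/(4πk) = 6.907×10^-4/(4π·183) = 3.004×10^-7 K/W
  R_aerogel blanket = (1/3.81 − 1/4.19)/(4πk) = 0.02380/(4π·0.0129) = 0.1468 K/W
  R_phenolic foam = (1/4.19 − 1/4.67)/(4πk) = 0.02453/(4π·0.0190) = 0.1027 K/W
  R_conv,out = 1/(4πr²h) = 1/(4π·4.67²·11.8) = 3.092×10^-4 K/W
ΣR = 3.004×10^-7 + 0.1468 + 0.1027 + 3.092×10^-4 = 0.2498 K/W
Q = ΔT/ΣR = (121 K − 292.8 K)/0.2498 = -687.8 W
From the inner boundary to the aerogel blanket/phenolic foam interface, ΣR_partial = 0.1468 K/W.
T_interface = T_in − Q·ΣR_partial = 121 K − (-687.8)(0.1468) = 222.0 K

T = 222.0 K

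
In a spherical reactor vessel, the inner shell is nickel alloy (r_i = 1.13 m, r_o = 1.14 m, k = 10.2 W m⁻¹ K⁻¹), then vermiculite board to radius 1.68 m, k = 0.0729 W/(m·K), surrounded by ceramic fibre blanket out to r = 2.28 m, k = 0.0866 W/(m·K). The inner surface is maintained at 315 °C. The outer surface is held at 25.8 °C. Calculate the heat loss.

Q = 640 W

Treat each layer as a resistance in series:
  R_nickel alloy = (1/1.13 − 1/1.14)/(4πk) = 0.007763/(4π·10.2) = 6.056×10^-5 K/W
  R_vermiculite board = (1/1.14 − 1/1.68)/(4πk) = 0.2820/(4π·0.0729) = 0.3078 K/W
  R_ceramic fibre blanket = (1/1.68 − 1/2.28)/(4πk) = 0.1566/(4π·0.0866) = 0.1439 K/W
ΣR = 6.056×10^-5 + 0.3078 + 0.1439 = 0.4518 K/W
Q = ΔT/ΣR = (315 °C − 25.8 °C)/0.4518 = 640 W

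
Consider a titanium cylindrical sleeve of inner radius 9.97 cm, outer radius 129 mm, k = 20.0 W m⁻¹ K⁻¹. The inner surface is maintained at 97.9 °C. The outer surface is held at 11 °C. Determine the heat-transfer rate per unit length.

Q' = 42.4 kW/m

Q' = 2πk·ΔT/ln(r₂/r₁) = 2π × 20.0 × 86.9 / ln(0.129/0.0997) = 42400 W/m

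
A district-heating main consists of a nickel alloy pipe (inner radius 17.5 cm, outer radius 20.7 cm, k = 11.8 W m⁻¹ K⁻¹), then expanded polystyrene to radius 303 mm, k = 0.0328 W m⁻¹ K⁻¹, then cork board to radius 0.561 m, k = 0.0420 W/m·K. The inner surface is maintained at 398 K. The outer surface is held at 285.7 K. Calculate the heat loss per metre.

Series thermal resistances, inner to outer:
  R'_nickel alloy = ln(0.207/0.175)/(2πk) = 0.1679/(2π·11.8) = 0.002265 m·K/W
  R'_expanded polystyrene = ln(0.303/0.207)/(2πk) = 0.3810/(2π·0.0328) = 1.849 m·K/W
  R'_cork board = ln(0.561/0.303)/(2πk) = 0.6160/(2π·0.0420) = 2.334 m·K/W
ΣR = 0.002265 + 1.849 + 2.334 = 4.185 m·K/W
Q' = ΔT/ΣR = (398 K − 285.7 K)/4.185 = 26.8 W/m

Q' = 26.8 W/m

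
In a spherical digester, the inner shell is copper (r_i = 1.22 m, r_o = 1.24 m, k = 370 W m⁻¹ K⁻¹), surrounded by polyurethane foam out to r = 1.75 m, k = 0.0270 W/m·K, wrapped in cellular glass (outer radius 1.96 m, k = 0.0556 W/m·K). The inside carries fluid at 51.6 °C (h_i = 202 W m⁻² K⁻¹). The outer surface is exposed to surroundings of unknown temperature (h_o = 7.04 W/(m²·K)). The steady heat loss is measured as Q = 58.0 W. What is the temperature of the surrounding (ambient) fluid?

Sum the resistances:
  R_conv,in = 1/(4πr²h) = 1/(4π·1.22²·202) = 2.647×10^-4 K/W
  R_copper = (1/1.22 − 1/1.24)/(4πk) = 0.01322/(4π·370) = 2.843×10^-6 K/W
  R_polyurethane foam = (1/1.24 − 1/1.75)/(4πk) = 0.2350/(4π·0.0270) = 0.6927 K/W
  R_cellular glass = (1/1.75 − 1/1.96)/(4πk) = 0.06122/(4π·0.0556) = 0.08763 K/W
  R_conv,out = 1/(4πr²h) = 1/(4π·1.96²·7.04) = 0.002942 K/W
ΣR = 0.7835 K/W
ΔT = Q·ΣR = 58.0 × 0.7835 = 45.44 K
Heat flows outward, so T_out = T_in − ΔT = 51.6 − 45.44 = 6.16 °C

T_out = 6.16 °C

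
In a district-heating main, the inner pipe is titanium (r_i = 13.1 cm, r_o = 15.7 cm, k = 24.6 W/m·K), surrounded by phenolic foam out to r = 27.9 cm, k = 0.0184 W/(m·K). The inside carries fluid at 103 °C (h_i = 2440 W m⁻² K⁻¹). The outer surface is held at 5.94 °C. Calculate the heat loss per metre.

Q' = 19.5 W/m

Treat each layer as a resistance in series:
  R'_conv,in = 1/(2πr h) = 1/(2π·0.131·2440) = 4.979×10^-4 m·K/W
  R'_titanium = ln(0.157/0.131)/(2πk) = 0.1810/(2π·24.6) = 0.001171 m·K/W
  R'_phenolic foam = ln(0.279/0.157)/(2πk) = 0.5750/(2π·0.0184) = 4.973 m·K/W
ΣR = 4.979×10^-4 + 0.001171 + 4.973 = 4.975 m·K/W
Q' = ΔT/ΣR = (103 °C − 5.94 °C)/4.975 = 19.5 W/m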